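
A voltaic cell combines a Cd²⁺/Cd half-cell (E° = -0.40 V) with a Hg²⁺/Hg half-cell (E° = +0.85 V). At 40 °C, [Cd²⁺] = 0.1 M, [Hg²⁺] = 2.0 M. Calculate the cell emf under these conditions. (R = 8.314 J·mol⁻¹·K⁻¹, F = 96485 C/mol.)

1.29 V

The Hg²⁺/Hg couple has the higher reduction potential and acts as the cathode, so E°_cell = +0.85 − (-0.40) = 1.25 V.
Balancing electrons gives n = 2; the reaction quotient is Q = [Cd²⁺]/[Hg²⁺] = 0.0500.
E = E° − (RT/nF) ln Q = 1.25 − (8.314×313)/(2×96485) × (-2.996) = 1.250 + 0.040 = 1.290 V.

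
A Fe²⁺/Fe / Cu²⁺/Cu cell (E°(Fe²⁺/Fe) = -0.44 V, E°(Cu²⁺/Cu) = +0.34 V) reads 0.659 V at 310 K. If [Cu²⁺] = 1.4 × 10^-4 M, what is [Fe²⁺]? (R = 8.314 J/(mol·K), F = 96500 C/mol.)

1.2 M

From the Nernst equation, ln Q = nF(E° − E)/RT = 2×96500×(0.78 − 0.659)/(8.314×310) = 9.061, so Q = 8610.
With Q = [Fe²⁺]/[Cu²⁺] and the known concentrations, [Fe²⁺] in the numerator gives [Fe²⁺] = 1.2 M.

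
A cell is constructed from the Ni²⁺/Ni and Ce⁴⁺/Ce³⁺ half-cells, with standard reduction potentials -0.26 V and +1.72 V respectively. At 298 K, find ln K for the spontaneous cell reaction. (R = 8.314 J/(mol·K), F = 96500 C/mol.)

E°_cell = +1.72 − (-0.26) = 1.98 V, with n = 2 electrons transferred.
At equilibrium E = 0, so the Nernst equation gives ln K = nFE°/RT = (2)(96500)(1.98)/((8.314)(298)) = 154.24.

ln K = 154.2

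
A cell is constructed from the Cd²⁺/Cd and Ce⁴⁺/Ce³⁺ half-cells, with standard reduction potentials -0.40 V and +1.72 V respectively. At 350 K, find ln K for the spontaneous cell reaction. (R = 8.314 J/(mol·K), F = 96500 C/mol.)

E°_cell = +1.72 − (-0.40) = 2.12 V, with n = 2 electrons transferred.
At equilibrium E = 0, so the Nernst equation gives ln K = nFE°/RT = (2)(96500)(2.12)/((8.314)(350)) = 140.61.

ln K = 140.6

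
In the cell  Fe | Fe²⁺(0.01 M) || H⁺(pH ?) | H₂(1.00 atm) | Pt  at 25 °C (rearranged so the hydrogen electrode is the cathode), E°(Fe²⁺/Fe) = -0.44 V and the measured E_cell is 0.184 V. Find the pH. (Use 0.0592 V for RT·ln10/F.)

pH = 5.32

E°_cell = 0.44 V and n = 2.
log Q = n(E° − E)/0.0592 = 2×(0.44 − 0.184)/0.0592 = 8.649.
With Q = [Fe²⁺]·P(H₂) / [H⁺]^2, solving for [H⁺] gives log[H⁺] = -5.324, so pH = 5.32.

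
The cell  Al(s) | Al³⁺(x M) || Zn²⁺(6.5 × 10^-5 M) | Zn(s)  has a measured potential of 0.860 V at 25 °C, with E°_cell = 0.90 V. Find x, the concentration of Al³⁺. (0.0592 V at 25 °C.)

5.6 × 10^-5 M

From the Nernst equation, log Q = n(E° − E)/0.0592 = 6(0.90 − 0.860)/0.0592 = 4.054, so Q = 1.13 × 10^4.
With Q = [Al³⁺]^2/[Zn²⁺]^3 and the known concentrations, [Al³⁺]^2 in the numerator gives [Al³⁺] = 5.6 × 10^-5 M.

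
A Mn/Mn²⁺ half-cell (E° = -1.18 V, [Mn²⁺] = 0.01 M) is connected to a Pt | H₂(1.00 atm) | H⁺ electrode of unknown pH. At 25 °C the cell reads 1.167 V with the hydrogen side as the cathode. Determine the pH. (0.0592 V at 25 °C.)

pH = 1.22

E°_cell = 1.18 V and n = 2.
log Q = n(E° − E)/0.0592 = 2×(1.18 − 1.167)/0.0592 = 0.439.
With Q = [Mn²⁺]·P(H₂) / [H⁺]^2, solving for [H⁺] gives log[H⁺] = -1.220, so pH = 1.22.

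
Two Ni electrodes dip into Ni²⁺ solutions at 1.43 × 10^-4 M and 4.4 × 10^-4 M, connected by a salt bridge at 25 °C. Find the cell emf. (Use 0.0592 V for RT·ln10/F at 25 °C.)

Both half-cells are Ni²⁺/Ni, so E°_cell = 0. The concentrated side is the cathode; the cell reaction moves Ni²⁺ from high to low concentration with n = 2.
Q = [Ni²⁺]_dilute/[Ni²⁺]_conc = 1.43 × 10^-4/4.4 × 10^-4 = 0.325.
E = 0 − (0.0592/2) log Q = −(0.0592/2)(-0.488) = 0.0144 V.

0.014 V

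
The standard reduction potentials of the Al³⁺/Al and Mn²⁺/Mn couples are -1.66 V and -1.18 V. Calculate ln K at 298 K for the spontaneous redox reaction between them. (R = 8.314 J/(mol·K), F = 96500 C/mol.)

E°_cell = -1.18 − (-1.66) = 0.48 V, with n = 6 electrons transferred.
At equilibrium E = 0, so the Nernst equation gives ln K = nFE°/RT = (6)(96500)(0.48)/((8.314)(298)) = 112.17.

ln K = 112.2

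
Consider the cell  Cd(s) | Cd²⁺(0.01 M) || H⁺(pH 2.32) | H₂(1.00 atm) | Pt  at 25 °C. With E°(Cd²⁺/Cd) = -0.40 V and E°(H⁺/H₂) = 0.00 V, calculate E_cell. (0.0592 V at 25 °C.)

0.32 V

The hydrogen couple is the cathode, so E°_cell = 0.40 V; n = 2.
[H⁺] = 10^(−2.32) = 0.0048 M, and Q = [Cd²⁺]·P(H₂) / [H⁺]^2 = 437.
E = E° − (0.0592/2) log Q = 0.40 − (0.0592/2)(2.640) = 0.322 V.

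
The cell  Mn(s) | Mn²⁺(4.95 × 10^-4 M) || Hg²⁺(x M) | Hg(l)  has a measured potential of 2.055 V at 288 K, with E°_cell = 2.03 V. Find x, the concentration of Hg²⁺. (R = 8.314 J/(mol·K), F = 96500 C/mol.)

0.0037 M

From the Nernst equation, ln Q = nF(E° − E)/RT = 2×96500×(2.03 − 2.055)/(8.314×288) = -2.015, so Q = 0.133.
With Q = [Mn²⁺]/[Hg²⁺] and the known concentrations, [Hg²⁺] in the denominator gives [Hg²⁺] = 0.0037 M.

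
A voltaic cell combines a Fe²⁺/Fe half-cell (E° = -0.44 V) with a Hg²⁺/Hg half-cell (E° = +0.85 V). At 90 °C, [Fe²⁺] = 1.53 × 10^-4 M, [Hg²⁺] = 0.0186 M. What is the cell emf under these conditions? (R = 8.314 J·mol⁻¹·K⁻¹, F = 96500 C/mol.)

1.37 V

The Hg²⁺/Hg couple has the higher reduction potential and acts as the cathode, so E°_cell = +0.85 − (-0.44) = 1.29 V.
Balancing electrons gives n = 2; the reaction quotient is Q = [Fe²⁺]/[Hg²⁺] = 0.00823.
E = E° − (RT/nF) ln Q = 1.29 − (8.314×363)/(2×96500) × (-4.800) = 1.290 + 0.075 = 1.365 V.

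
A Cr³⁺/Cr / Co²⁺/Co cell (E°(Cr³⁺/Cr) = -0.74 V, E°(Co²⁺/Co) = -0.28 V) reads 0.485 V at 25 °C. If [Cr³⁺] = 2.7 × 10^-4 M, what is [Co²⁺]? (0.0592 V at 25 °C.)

0.029 M

From the Nernst equation, log Q = n(E° − E)/0.0592 = 6(0.46 − 0.485)/0.0592 = -2.534, so Q = 0.00293.
With Q = [Cr³⁺]^2/[Co²⁺]^3 and the known concentrations, [Co²⁺]^3 in the denominator gives [Co²⁺] = 0.029 M.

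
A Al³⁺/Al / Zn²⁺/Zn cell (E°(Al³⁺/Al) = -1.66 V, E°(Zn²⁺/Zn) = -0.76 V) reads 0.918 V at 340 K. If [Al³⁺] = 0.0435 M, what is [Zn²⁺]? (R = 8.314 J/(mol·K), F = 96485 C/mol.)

0.42 M

From the Nernst equation, ln Q = nF(E° − E)/RT = 6×96485×(0.90 − 0.918)/(8.314×340) = -3.686, so Q = 0.0251.
With Q = [Al³⁺]^2/[Zn²⁺]^3 and the known concentrations, [Zn²⁺]^3 in the denominator gives [Zn²⁺] = 0.42 M.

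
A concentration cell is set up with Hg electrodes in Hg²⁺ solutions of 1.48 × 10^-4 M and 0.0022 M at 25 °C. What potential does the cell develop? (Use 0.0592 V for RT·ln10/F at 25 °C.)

0.035 V

Both half-cells are Hg²⁺/Hg, so E°_cell = 0. The concentrated side is the cathode; the cell reaction moves Hg²⁺ from high to low concentration with n = 2.
Q = [Hg²⁺]_dilute/[Hg²⁺]_conc = 1.48 × 10^-4/0.0022 = 0.0673.
E = 0 − (0.0592/2) log Q = −(0.0592/2)(-1.172) = 0.0347 V.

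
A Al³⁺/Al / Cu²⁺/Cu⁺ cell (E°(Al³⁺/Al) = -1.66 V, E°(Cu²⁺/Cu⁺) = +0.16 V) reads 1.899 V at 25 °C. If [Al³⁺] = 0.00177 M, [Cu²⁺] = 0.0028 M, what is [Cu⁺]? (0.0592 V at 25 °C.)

0.0011 M

From the Nernst equation, log Q = n(E° − E)/0.0592 = 3(1.82 − 1.899)/0.0592 = -4.003, so Q = 9.92 × 10^-5.
With Q = [Al³⁺]·[Cu⁺]^3/[Cu²⁺]^3 and the known concentrations, [Cu⁺]^3 in the numerator gives [Cu⁺] = 0.0011 M.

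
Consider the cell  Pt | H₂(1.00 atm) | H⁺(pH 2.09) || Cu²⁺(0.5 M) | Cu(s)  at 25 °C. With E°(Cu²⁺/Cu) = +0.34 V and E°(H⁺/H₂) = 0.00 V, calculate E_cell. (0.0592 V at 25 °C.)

0.45 V

The Cu²⁺/Cu couple is the cathode, so E°_cell = 0.34 V; n = 2.
[H⁺] = 10^(−2.09) = 0.0081 M, and Q = [H⁺]^2 / ([Cu²⁺]·P(H₂)) = 1.32 × 10^-4.
E = E° − (0.0592/2) log Q = 0.34 − (0.0592/2)(-3.879) = 0.455 V.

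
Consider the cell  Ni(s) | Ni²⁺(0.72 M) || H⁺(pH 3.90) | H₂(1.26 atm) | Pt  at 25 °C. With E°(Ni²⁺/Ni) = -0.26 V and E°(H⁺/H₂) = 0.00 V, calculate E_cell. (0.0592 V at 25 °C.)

0.030 V

The hydrogen couple is the cathode, so E°_cell = 0.26 V; n = 2.
[H⁺] = 10^(−3.90) = 1.3 × 10^-4 M, and Q = [Ni²⁺]·P(H₂) / [H⁺]^2 = 5.72 × 10^7.
E = E° − (0.0592/2) log Q = 0.26 − (0.0592/2)(7.758) = 0.030 V.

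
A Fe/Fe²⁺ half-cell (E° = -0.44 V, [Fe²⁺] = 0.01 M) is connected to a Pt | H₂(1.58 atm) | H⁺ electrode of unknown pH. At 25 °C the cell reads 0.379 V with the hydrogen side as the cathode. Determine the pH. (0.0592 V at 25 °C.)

E°_cell = 0.44 V and n = 2.
log Q = n(E° − E)/0.0592 = 2×(0.44 − 0.379)/0.0592 = 2.061.
With Q = [Fe²⁺]·P(H₂) / [H⁺]^2, solving for [H⁺] gives log[H⁺] = -1.931, so pH = 1.93.

pH = 1.93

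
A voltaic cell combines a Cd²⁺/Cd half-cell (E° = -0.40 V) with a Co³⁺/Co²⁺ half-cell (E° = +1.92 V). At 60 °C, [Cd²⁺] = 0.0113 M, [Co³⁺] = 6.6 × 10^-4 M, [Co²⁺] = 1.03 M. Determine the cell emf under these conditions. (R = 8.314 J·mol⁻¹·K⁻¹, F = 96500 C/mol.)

2.17 V

The Co³⁺/Co²⁺ couple has the higher reduction potential and acts as the cathode, so E°_cell = +1.92 − (-0.40) = 2.32 V.
Balancing electrons gives n = 2; the reaction quotient is Q = [Cd²⁺]·[Co²⁺]^2/[Co³⁺]^2 = 2.75 × 10^4.
E = E° − (RT/nF) ln Q = 2.32 − (8.314×333)/(2×96500) × (10.223) = 2.320 − 0.147 = 2.173 V.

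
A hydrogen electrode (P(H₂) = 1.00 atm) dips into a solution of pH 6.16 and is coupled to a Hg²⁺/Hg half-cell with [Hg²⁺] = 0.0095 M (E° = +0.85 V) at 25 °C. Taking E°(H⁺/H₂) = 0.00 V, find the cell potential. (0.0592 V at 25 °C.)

The Hg²⁺/Hg couple is the cathode, so E°_cell = 0.85 V; n = 2.
[H⁺] = 10^(−6.16) = 6.9 × 10^-7 M, and Q = [H⁺]^2 / ([Hg²⁺]·P(H₂)) = 5.04 × 10^-11.
E = E° − (0.0592/2) log Q = 0.85 − (0.0592/2)(-10.298) = 1.155 V.

1.15 V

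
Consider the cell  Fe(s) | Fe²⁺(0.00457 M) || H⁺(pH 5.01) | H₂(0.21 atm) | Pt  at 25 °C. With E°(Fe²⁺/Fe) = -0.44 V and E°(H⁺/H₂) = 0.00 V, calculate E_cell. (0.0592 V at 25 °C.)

0.23 V

The hydrogen couple is the cathode, so E°_cell = 0.44 V; n = 2.
[H⁺] = 10^(−5.01) = 9.8 × 10^-6 M, and Q = [Fe²⁺]·P(H₂) / [H⁺]^2 = 1 × 10^7.
E = E° − (0.0592/2) log Q = 0.44 − (0.0592/2)(7.002) = 0.233 V.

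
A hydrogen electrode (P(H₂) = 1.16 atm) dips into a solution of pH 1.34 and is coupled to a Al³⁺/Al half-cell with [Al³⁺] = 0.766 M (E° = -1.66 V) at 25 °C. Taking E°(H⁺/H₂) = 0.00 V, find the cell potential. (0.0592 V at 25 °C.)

1.58 V

The hydrogen couple is the cathode, so E°_cell = 1.66 V; n = 6.
[H⁺] = 10^(−1.34) = 0.046 M, and Q = [Al³⁺]^2·P(H₂)^3 / [H⁺]^6 = 1 × 10^8.
E = E° − (0.0592/6) log Q = 1.66 − (0.0592/6)(8.002) = 1.581 V.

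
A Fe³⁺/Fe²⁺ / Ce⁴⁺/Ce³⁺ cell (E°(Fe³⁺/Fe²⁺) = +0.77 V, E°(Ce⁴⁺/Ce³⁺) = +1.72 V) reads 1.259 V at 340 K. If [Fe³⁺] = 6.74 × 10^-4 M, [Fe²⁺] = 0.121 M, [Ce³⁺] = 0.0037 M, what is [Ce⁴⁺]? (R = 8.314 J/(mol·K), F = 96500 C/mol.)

From the Nernst equation, ln Q = nF(E° − E)/RT = 1×96500×(0.95 − 1.259)/(8.314×340) = -10.549, so Q = 2.62 × 10^-5.
With Q = [Fe³⁺]·[Ce³⁺]/([Fe²⁺]·[Ce⁴⁺]) and the known concentrations, [Ce⁴⁺] in the denominator gives [Ce⁴⁺] = 0.79 M.

0.79 M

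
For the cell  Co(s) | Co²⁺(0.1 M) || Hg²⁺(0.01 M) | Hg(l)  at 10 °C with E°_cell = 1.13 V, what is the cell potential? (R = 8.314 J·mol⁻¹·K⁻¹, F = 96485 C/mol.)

1.10 V

Balancing electrons gives n = 2; the reaction quotient is Q = [Co²⁺]/[Hg²⁺] = 10.0.
E = E° − (RT/nF) ln Q = 1.13 − (8.314×283)/(2×96485) × (2.303) = 1.130 − 0.028 = 1.102 V.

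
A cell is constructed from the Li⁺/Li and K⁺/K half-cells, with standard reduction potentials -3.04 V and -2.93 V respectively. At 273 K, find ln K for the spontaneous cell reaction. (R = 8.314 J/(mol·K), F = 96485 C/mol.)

ln K = 4.7

E°_cell = -2.93 − (-3.04) = 0.11 V, with n = 1 electron transferred.
At equilibrium E = 0, so the Nernst equation gives ln K = nFE°/RT = (1)(96485)(0.11)/((8.314)(273)) = 4.68.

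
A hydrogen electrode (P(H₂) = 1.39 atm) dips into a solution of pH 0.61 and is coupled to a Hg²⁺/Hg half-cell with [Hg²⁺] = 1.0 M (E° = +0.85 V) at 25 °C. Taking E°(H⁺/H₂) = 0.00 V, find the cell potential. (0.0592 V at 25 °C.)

0.89 V

The Hg²⁺/Hg couple is the cathode, so E°_cell = 0.85 V; n = 2.
[H⁺] = 10^(−0.61) = 0.25 M, and Q = [H⁺]^2 / ([Hg²⁺]·P(H₂)) = 0.0433.
E = E° − (0.0592/2) log Q = 0.85 − (0.0592/2)(-1.363) = 0.890 V.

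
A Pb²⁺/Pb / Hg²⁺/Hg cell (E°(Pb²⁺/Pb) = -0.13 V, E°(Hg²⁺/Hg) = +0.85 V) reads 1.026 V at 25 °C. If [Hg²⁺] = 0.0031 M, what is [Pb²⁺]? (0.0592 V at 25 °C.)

8.7 × 10^-5 M

From the Nernst equation, log Q = n(E° − E)/0.0592 = 2(0.98 − 1.026)/0.0592 = -1.554, so Q = 0.0279.
With Q = [Pb²⁺]/[Hg²⁺] and the known concentrations, [Pb²⁺] in the numerator gives [Pb²⁺] = 8.7 × 10^-5 M.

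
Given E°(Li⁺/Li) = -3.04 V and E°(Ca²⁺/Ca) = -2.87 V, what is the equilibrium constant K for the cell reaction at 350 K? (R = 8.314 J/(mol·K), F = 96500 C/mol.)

E°_cell = -2.87 − (-3.04) = 0.17 V, with n = 2 electrons transferred.
At equilibrium E = 0, so the Nernst equation gives ln K = nFE°/RT = (2)(96500)(0.17)/((8.314)(350)) = 11.28.
K = e^11.28 = 7.9 × 10^4.

7.9 × 10^4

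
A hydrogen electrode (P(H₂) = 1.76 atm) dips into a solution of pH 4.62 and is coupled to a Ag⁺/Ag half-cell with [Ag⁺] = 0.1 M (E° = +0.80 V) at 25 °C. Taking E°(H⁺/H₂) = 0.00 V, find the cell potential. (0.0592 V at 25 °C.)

1.02 V

The Ag⁺/Ag couple is the cathode, so E°_cell = 0.80 V; n = 2.
[H⁺] = 10^(−4.62) = 2.4 × 10^-5 M, and Q = [H⁺]^2 / ([Ag⁺]^2·P(H₂)) = 3.27 × 10^-8.
E = E° − (0.0592/2) log Q = 0.80 − (0.0592/2)(-7.486) = 1.022 V.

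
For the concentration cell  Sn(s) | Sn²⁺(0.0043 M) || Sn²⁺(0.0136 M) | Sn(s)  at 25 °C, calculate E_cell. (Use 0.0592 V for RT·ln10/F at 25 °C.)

Both half-cells are Sn²⁺/Sn, so E°_cell = 0. The concentrated side is the cathode; the cell reaction moves Sn²⁺ from high to low concentration with n = 2.
Q = [Sn²⁺]_dilute/[Sn²⁺]_conc = 0.0043/0.0136 = 0.316.
E = 0 − (0.0592/2) log Q = −(0.0592/2)(-0.500) = 0.0148 V.

0.015 V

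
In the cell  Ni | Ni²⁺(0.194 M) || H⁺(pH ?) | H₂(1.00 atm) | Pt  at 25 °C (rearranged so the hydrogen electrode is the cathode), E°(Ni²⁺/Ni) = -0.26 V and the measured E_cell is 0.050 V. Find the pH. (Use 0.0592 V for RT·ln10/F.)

E°_cell = 0.26 V and n = 2.
log Q = n(E° − E)/0.0592 = 2×(0.26 − 0.050)/0.0592 = 7.095.
With Q = [Ni²⁺]·P(H₂) / [H⁺]^2, solving for [H⁺] gives log[H⁺] = -3.903, so pH = 3.90.

pH = 3.90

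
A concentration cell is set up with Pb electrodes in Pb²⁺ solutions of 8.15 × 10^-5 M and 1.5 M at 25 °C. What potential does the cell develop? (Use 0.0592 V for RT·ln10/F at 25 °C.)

Both half-cells are Pb²⁺/Pb, so E°_cell = 0. The concentrated side is the cathode; the cell reaction moves Pb²⁺ from high to low concentration with n = 2.
Q = [Pb²⁺]_dilute/[Pb²⁺]_conc = 8.15 × 10^-5/1.5 = 5.43 × 10^-5.
E = 0 − (0.0592/2) log Q = −(0.0592/2)(-4.265) = 0.1262 V.

0.13 V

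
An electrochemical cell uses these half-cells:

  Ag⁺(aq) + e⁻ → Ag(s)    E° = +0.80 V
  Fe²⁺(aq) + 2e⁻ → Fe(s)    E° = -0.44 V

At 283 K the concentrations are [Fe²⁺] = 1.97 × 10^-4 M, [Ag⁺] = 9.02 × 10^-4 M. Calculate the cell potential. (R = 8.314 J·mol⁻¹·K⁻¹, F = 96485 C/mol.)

1.17 V

The Ag⁺/Ag couple has the higher reduction potential and acts as the cathode, so E°_cell = +0.80 − (-0.44) = 1.24 V.
Balancing electrons gives n = 2; the reaction quotient is Q = [Fe²⁺]/[Ag⁺]^2 = 242.
E = E° − (RT/nF) ln Q = 1.24 − (8.314×283)/(2×96485) × (5.489) = 1.240 − 0.067 = 1.173 V.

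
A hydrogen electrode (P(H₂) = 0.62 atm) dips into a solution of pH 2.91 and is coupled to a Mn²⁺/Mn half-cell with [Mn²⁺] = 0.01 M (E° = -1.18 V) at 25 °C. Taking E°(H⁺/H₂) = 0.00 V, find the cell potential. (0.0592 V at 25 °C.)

The hydrogen couple is the cathode, so E°_cell = 1.18 V; n = 2.
[H⁺] = 10^(−2.91) = 0.0012 M, and Q = [Mn²⁺]·P(H₂) / [H⁺]^2 = 4100.
E = E° − (0.0592/2) log Q = 1.18 − (0.0592/2)(3.612) = 1.073 V.

1.07 V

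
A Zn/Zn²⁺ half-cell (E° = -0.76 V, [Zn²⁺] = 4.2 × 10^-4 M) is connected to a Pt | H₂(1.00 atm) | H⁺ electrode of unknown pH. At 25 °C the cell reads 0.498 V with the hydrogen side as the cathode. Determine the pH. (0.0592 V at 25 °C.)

E°_cell = 0.76 V and n = 2.
log Q = n(E° − E)/0.0592 = 2×(0.76 − 0.498)/0.0592 = 8.851.
With Q = [Zn²⁺]·P(H₂) / [H⁺]^2, solving for [H⁺] gives log[H⁺] = -6.114, so pH = 6.11.

pH = 6.11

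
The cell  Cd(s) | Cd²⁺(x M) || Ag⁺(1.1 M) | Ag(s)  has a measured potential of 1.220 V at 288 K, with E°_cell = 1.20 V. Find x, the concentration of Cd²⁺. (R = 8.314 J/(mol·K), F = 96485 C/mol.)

From the Nernst equation, ln Q = nF(E° − E)/RT = 2×96485×(1.20 − 1.220)/(8.314×288) = -1.612, so Q = 0.200.
With Q = [Cd²⁺]/[Ag⁺]^2 and the known concentrations, [Cd²⁺] in the numerator gives [Cd²⁺] = 0.24 M.

0.24 M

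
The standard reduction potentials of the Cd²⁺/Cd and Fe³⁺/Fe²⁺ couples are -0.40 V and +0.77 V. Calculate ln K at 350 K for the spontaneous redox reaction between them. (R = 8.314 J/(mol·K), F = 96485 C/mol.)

E°_cell = +0.77 − (-0.40) = 1.17 V, with n = 2 electrons transferred.
At equilibrium E = 0, so the Nernst equation gives ln K = nFE°/RT = (2)(96485)(1.17)/((8.314)(350)) = 77.59.

ln K = 77.6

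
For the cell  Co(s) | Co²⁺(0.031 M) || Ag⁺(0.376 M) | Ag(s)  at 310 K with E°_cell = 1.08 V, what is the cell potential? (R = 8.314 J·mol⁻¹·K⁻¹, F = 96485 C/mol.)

Balancing electrons gives n = 2; the reaction quotient is Q = [Co²⁺]/[Ag⁺]^2 = 0.219.
E = E° − (RT/nF) ln Q = 1.08 − (8.314×310)/(2×96485) × (-1.517) = 1.080 + 0.020 = 1.100 V.

1.10 V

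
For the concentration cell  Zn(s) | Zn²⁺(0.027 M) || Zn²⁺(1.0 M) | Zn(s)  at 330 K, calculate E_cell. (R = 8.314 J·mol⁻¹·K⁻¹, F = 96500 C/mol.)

0.051 V

Both half-cells are Zn²⁺/Zn, so E°_cell = 0. The concentrated side is the cathode; the cell reaction moves Zn²⁺ from high to low concentration with n = 2.
Q = [Zn²⁺]_dilute/[Zn²⁺]_conc = 0.027/1.0 = 0.0270.
E = 0 − (RT/nF) ln Q = −((8.314×330)/(2×96500))(-3.612) = 0.0513 V.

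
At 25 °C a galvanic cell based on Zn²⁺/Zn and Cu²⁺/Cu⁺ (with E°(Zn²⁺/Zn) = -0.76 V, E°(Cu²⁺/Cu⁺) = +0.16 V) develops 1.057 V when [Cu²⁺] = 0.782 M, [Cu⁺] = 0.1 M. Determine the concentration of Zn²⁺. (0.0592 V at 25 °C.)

0.0014 M

From the Nernst equation, log Q = n(E° − E)/0.0592 = 2(0.92 − 1.057)/0.0592 = -4.628, so Q = 2.35 × 10^-5.
With Q = [Zn²⁺]·[Cu⁺]^2/[Cu²⁺]^2 and the known concentrations, [Zn²⁺] in the numerator gives [Zn²⁺] = 0.0014 M.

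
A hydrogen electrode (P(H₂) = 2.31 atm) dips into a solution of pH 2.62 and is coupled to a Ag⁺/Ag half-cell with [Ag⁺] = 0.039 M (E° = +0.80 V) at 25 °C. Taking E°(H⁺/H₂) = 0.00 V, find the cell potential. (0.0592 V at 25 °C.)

0.88 V

The Ag⁺/Ag couple is the cathode, so E°_cell = 0.80 V; n = 2.
[H⁺] = 10^(−2.62) = 0.0024 M, and Q = [H⁺]^2 / ([Ag⁺]^2·P(H₂)) = 0.00164.
E = E° − (0.0592/2) log Q = 0.80 − (0.0592/2)(-2.786) = 0.882 V.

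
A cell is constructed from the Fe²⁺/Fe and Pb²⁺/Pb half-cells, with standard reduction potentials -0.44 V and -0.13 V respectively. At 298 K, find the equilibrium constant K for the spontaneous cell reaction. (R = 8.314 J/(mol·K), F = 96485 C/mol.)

3.1 × 10^10

E°_cell = -0.13 − (-0.44) = 0.31 V, with n = 2 electrons transferred.
At equilibrium E = 0, so the Nernst equation gives ln K = nFE°/RT = (2)(96485)(0.31)/((8.314)(298)) = 24.14.
K = e^24.14 = 3.1 × 10^10.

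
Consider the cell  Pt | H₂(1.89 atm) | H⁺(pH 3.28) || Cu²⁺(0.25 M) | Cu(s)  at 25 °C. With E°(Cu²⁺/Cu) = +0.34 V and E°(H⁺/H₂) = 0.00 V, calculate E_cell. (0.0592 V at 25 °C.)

The Cu²⁺/Cu couple is the cathode, so E°_cell = 0.34 V; n = 2.
[H⁺] = 10^(−3.28) = 5.2 × 10^-4 M, and Q = [H⁺]^2 / ([Cu²⁺]·P(H₂)) = 5.83 × 10^-7.
E = E° − (0.0592/2) log Q = 0.34 − (0.0592/2)(-6.234) = 0.525 V.

0.52 V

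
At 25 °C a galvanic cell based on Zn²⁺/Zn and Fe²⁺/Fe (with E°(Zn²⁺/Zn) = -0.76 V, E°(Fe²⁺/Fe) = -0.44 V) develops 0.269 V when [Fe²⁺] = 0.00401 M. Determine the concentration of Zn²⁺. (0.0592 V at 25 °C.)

From the Nernst equation, log Q = n(E° − E)/0.0592 = 2(0.32 − 0.269)/0.0592 = 1.723, so Q = 52.8.
With Q = [Zn²⁺]/[Fe²⁺] and the known concentrations, [Zn²⁺] in the numerator gives [Zn²⁺] = 0.21 M.

0.21 M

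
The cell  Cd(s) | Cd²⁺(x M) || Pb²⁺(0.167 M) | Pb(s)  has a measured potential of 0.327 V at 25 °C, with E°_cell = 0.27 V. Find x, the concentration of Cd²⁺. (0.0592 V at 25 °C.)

From the Nernst equation, log Q = n(E° − E)/0.0592 = 2(0.27 − 0.327)/0.0592 = -1.926, so Q = 0.0119.
With Q = [Cd²⁺]/[Pb²⁺] and the known concentrations, [Cd²⁺] in the numerator gives [Cd²⁺] = 0.002 M.

0.002 M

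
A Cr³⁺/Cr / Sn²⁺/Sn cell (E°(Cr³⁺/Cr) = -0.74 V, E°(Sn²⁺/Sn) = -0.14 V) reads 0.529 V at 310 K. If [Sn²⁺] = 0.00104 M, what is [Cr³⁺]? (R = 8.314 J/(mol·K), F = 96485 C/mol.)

0.097 M

From the Nernst equation, ln Q = nF(E° − E)/RT = 6×96485×(0.60 − 0.529)/(8.314×310) = 15.948, so Q = 8.43 × 10^6.
With Q = [Cr³⁺]^2/[Sn²⁺]^3 and the known concentrations, [Cr³⁺]^2 in the numerator gives [Cr³⁺] = 0.097 M.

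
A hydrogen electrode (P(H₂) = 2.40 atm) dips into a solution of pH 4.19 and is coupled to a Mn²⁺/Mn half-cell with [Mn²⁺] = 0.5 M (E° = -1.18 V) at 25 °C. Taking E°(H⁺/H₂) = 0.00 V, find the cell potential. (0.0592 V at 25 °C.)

0.93 V

The hydrogen couple is the cathode, so E°_cell = 1.18 V; n = 2.
[H⁺] = 10^(−4.19) = 6.5 × 10^-5 M, and Q = [Mn²⁺]·P(H₂) / [H⁺]^2 = 2.88 × 10^8.
E = E° − (0.0592/2) log Q = 1.18 − (0.0592/2)(8.459) = 0.930 V.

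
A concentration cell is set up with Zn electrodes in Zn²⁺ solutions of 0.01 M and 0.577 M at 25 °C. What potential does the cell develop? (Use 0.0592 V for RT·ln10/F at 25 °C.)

Both half-cells are Zn²⁺/Zn, so E°_cell = 0. The concentrated side is the cathode; the cell reaction moves Zn²⁺ from high to low concentration with n = 2.
Q = [Zn²⁺]_dilute/[Zn²⁺]_conc = 0.01/0.577 = 0.0173.
E = 0 − (0.0592/2) log Q = −(0.0592/2)(-1.761) = 0.0521 V.

0.052 V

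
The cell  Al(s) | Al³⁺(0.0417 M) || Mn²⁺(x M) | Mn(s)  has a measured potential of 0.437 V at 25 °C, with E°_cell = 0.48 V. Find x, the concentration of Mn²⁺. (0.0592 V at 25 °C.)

0.0042 M

From the Nernst equation, log Q = n(E° − E)/0.0592 = 6(0.48 − 0.437)/0.0592 = 4.358, so Q = 2.28 × 10^4.
With Q = [Al³⁺]^2/[Mn²⁺]^3 and the known concentrations, [Mn²⁺]^3 in the denominator gives [Mn²⁺] = 0.0042 M.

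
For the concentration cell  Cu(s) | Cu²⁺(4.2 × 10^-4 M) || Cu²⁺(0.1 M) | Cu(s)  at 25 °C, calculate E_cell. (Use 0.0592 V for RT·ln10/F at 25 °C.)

0.070 V

Both half-cells are Cu²⁺/Cu, so E°_cell = 0. The concentrated side is the cathode; the cell reaction moves Cu²⁺ from high to low concentration with n = 2.
Q = [Cu²⁺]_dilute/[Cu²⁺]_conc = 4.2 × 10^-4/0.1 = 0.00420.
E = 0 − (0.0592/2) log Q = −(0.0592/2)(-2.377) = 0.0704 V.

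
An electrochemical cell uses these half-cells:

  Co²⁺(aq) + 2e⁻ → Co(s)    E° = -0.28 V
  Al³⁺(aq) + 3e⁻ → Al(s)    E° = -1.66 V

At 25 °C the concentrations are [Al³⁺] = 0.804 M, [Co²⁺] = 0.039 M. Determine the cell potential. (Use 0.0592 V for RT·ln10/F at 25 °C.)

1.34 V

The Co²⁺/Co couple has the higher reduction potential and acts as the cathode, so E°_cell = -0.28 − (-1.66) = 1.38 V.
Balancing electrons gives n = 6; the reaction quotient is Q = [Al³⁺]^2/[Co²⁺]^3 = 1.09 × 10^4.
At 25 °C, E = E° − (0.0592/n) log Q = 1.38 − (0.0592/6)(4.037) = 1.380 − 0.040 = 1.340 V.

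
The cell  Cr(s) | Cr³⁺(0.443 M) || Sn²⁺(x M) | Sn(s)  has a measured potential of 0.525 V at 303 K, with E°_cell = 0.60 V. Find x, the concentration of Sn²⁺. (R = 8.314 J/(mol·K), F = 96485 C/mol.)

0.0019 M

From the Nernst equation, ln Q = nF(E° − E)/RT = 6×96485×(0.60 − 0.525)/(8.314×303) = 17.235, so Q = 3.06 × 10^7.
With Q = [Cr³⁺]^2/[Sn²⁺]^3 and the known concentrations, [Sn²⁺]^3 in the denominator gives [Sn²⁺] = 0.0019 M.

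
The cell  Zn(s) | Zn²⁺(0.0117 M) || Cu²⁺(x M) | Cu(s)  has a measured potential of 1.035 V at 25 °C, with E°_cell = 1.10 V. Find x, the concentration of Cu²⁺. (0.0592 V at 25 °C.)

7.5 × 10^-5 M

From the Nernst equation, log Q = n(E° − E)/0.0592 = 2(1.10 − 1.035)/0.0592 = 2.196, so Q = 157.
With Q = [Zn²⁺]/[Cu²⁺] and the known concentrations, [Cu²⁺] in the denominator gives [Cu²⁺] = 7.5 × 10^-5 M.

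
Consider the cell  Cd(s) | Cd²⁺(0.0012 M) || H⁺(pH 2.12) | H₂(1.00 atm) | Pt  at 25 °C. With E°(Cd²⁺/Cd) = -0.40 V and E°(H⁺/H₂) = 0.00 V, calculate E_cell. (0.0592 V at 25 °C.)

The hydrogen couple is the cathode, so E°_cell = 0.40 V; n = 2.
[H⁺] = 10^(−2.12) = 0.0076 M, and Q = [Cd²⁺]·P(H₂) / [H⁺]^2 = 20.9.
E = E° − (0.0592/2) log Q = 0.40 − (0.0592/2)(1.319) = 0.361 V.

0.36 V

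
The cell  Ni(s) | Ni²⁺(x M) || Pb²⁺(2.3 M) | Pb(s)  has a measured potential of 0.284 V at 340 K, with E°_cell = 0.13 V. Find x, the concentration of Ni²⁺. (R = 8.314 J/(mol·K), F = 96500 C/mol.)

6.2 × 10^-5 M

From the Nernst equation, ln Q = nF(E° − E)/RT = 2×96500×(0.13 − 0.284)/(8.314×340) = -10.515, so Q = 2.71 × 10^-5.
With Q = [Ni²⁺]/[Pb²⁺] and the known concentrations, [Ni²⁺] in the numerator gives [Ni²⁺] = 6.2 × 10^-5 M.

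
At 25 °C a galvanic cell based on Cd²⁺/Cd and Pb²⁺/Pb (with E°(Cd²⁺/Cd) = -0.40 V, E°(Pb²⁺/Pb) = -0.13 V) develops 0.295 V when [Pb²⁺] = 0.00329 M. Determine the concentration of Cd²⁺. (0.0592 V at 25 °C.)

From the Nernst equation, log Q = n(E° − E)/0.0592 = 2(0.27 − 0.295)/0.0592 = -0.845, so Q = 0.143.
With Q = [Cd²⁺]/[Pb²⁺] and the known concentrations, [Cd²⁺] in the numerator gives [Cd²⁺] = 4.7 × 10^-4 M.

4.7 × 10^-4 M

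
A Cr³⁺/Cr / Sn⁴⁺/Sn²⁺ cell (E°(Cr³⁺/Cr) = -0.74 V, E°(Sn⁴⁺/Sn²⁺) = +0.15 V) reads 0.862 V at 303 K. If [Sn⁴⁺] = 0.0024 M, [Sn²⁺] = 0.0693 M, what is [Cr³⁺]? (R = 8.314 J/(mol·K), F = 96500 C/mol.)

0.16 M

From the Nernst equation, ln Q = nF(E° − E)/RT = 6×96500×(0.89 − 0.862)/(8.314×303) = 6.436, so Q = 624.
With Q = [Cr³⁺]^2·[Sn²⁺]^3/[Sn⁴⁺]^3 and the known concentrations, [Cr³⁺]^2 in the numerator gives [Cr³⁺] = 0.16 M.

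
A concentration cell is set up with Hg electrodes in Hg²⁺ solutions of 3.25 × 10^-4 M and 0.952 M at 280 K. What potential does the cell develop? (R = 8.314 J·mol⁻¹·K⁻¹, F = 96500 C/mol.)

Both half-cells are Hg²⁺/Hg, so E°_cell = 0. The concentrated side is the cathode; the cell reaction moves Hg²⁺ from high to low concentration with n = 2.
Q = [Hg²⁺]_dilute/[Hg²⁺]_conc = 3.25 × 10^-4/0.952 = 3.41 × 10^-4.
E = 0 − (RT/nF) ln Q = −((8.314×280)/(2×96500))(-7.982) = 0.0963 V.

0.096 V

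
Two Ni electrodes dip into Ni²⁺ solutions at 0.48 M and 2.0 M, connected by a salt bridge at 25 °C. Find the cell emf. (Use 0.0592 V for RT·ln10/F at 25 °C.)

0.018 V

Both half-cells are Ni²⁺/Ni, so E°_cell = 0. The concentrated side is the cathode; the cell reaction moves Ni²⁺ from high to low concentration with n = 2.
Q = [Ni²⁺]_dilute/[Ni²⁺]_conc = 0.48/2.0 = 0.240.
E = 0 − (0.0592/2) log Q = −(0.0592/2)(-0.620) = 0.0184 V.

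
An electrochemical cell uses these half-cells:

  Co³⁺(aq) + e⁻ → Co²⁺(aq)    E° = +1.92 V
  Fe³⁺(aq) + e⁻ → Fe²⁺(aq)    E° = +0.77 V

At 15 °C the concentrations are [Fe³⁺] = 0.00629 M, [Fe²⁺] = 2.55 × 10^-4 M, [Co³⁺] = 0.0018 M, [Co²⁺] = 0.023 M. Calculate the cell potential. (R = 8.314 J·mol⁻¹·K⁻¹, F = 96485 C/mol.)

1.01 V

The Co³⁺/Co²⁺ couple has the higher reduction potential and acts as the cathode, so E°_cell = +1.92 − (+0.77) = 1.15 V.
Balancing electrons gives n = 1; the reaction quotient is Q = [Fe³⁺]·[Co²⁺]/([Fe²⁺]·[Co³⁺]) = 315.
E = E° − (RT/nF) ln Q = 1.15 − (8.314×288)/(1×96485) × (5.753) = 1.150 − 0.143 = 1.007 V.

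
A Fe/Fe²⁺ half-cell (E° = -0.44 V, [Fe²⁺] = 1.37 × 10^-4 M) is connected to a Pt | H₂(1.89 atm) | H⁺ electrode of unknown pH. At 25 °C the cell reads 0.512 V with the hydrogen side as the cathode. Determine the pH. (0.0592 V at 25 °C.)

pH = 0.58

E°_cell = 0.44 V and n = 2.
log Q = n(E° − E)/0.0592 = 2×(0.44 − 0.512)/0.0592 = -2.432.
With Q = [Fe²⁺]·P(H₂) / [H⁺]^2, solving for [H⁺] gives log[H⁺] = -0.577, so pH = 0.58.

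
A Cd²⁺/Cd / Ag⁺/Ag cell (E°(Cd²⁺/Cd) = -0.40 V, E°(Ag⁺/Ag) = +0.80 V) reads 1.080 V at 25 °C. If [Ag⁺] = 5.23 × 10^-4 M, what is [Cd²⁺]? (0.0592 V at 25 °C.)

From the Nernst equation, log Q = n(E° − E)/0.0592 = 2(1.20 − 1.080)/0.0592 = 4.054, so Q = 1.13 × 10^4.
With Q = [Cd²⁺]/[Ag⁺]^2 and the known concentrations, [Cd²⁺] in the numerator gives [Cd²⁺] = 0.0031 M.

0.0031 M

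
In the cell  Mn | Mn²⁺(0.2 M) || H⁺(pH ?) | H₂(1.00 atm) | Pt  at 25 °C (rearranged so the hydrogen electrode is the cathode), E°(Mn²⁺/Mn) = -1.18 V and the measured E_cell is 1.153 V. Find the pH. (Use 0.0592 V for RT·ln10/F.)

pH = 0.81

E°_cell = 1.18 V and n = 2.
log Q = n(E° − E)/0.0592 = 2×(1.18 − 1.153)/0.0592 = 0.912.
With Q = [Mn²⁺]·P(H₂) / [H⁺]^2, solving for [H⁺] gives log[H⁺] = -0.806, so pH = 0.81.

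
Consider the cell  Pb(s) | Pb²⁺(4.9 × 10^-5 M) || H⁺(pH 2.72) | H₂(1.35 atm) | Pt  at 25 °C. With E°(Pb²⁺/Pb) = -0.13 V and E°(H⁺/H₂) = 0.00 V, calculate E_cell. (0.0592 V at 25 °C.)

The hydrogen couple is the cathode, so E°_cell = 0.13 V; n = 2.
[H⁺] = 10^(−2.72) = 0.0019 M, and Q = [Pb²⁺]·P(H₂) / [H⁺]^2 = 18.2.
E = E° − (0.0592/2) log Q = 0.13 − (0.0592/2)(1.261) = 0.093 V.

0.093 V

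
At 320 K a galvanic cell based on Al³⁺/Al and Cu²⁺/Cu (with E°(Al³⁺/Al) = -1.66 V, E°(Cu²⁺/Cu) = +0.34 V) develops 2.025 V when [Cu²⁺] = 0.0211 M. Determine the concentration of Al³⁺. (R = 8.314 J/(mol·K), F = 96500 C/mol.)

2 × 10^-4 M

From the Nernst equation, ln Q = nF(E° − E)/RT = 6×96500×(2.00 − 2.025)/(8.314×320) = -5.441, so Q = 0.00434.
With Q = [Al³⁺]^2/[Cu²⁺]^3 and the known concentrations, [Al³⁺]^2 in the numerator gives [Al³⁺] = 2 × 10^-4 M.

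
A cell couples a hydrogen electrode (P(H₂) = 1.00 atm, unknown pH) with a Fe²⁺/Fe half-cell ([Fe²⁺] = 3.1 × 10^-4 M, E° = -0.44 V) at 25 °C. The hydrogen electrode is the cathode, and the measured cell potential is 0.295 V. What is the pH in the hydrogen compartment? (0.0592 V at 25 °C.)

E°_cell = 0.44 V and n = 2.
log Q = n(E° − E)/0.0592 = 2×(0.44 − 0.295)/0.0592 = 4.899.
With Q = [Fe²⁺]·P(H₂) / [H⁺]^2, solving for [H⁺] gives log[H⁺] = -4.204, so pH = 4.20.

pH = 4.20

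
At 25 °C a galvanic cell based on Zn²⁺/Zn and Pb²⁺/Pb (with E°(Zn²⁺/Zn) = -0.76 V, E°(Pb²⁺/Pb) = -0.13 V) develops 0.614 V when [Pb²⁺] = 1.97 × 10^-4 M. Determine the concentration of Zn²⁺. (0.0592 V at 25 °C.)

From the Nernst equation, log Q = n(E° − E)/0.0592 = 2(0.63 − 0.614)/0.0592 = 0.541, so Q = 3.47.
With Q = [Zn²⁺]/[Pb²⁺] and the known concentrations, [Zn²⁺] in the numerator gives [Zn²⁺] = 6.8 × 10^-4 M.

6.8 × 10^-4 M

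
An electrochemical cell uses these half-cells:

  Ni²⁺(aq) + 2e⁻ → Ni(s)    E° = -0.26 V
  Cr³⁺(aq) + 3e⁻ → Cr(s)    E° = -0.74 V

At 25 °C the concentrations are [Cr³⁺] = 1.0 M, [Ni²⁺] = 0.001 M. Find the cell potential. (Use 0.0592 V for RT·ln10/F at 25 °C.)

The Ni²⁺/Ni couple has the higher reduction potential and acts as the cathode, so E°_cell = -0.26 − (-0.74) = 0.48 V.
Balancing electrons gives n = 6; the reaction quotient is Q = [Cr³⁺]^2/[Ni²⁺]^3 = 1 × 10^9.
At 25 °C, E = E° − (0.0592/n) log Q = 0.48 − (0.0592/6)(9.000) = 0.480 − 0.089 = 0.391 V.

0.391 V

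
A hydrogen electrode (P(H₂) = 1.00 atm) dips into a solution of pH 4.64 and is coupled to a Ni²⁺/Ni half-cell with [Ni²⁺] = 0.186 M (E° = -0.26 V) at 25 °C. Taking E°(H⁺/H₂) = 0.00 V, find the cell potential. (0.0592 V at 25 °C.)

0.007 V

The hydrogen couple is the cathode, so E°_cell = 0.26 V; n = 2.
[H⁺] = 10^(−4.64) = 2.3 × 10^-5 M, and Q = [Ni²⁺]·P(H₂) / [H⁺]^2 = 3.54 × 10^8.
E = E° − (0.0592/2) log Q = 0.26 − (0.0592/2)(8.550) = 0.007 V.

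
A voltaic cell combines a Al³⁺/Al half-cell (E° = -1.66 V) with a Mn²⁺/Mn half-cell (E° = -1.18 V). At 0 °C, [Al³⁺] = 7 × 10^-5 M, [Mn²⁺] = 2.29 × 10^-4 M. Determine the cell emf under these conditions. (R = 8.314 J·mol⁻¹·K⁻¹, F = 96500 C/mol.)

The Mn²⁺/Mn couple has the higher reduction potential and acts as the cathode, so E°_cell = -1.18 − (-1.66) = 0.48 V.
Balancing electrons gives n = 6; the reaction quotient is Q = [Al³⁺]^2/[Mn²⁺]^3 = 408.
E = E° − (RT/nF) ln Q = 0.48 − (8.314×273)/(6×96500) × (6.011) = 0.480 − 0.024 = 0.456 V.

0.456 V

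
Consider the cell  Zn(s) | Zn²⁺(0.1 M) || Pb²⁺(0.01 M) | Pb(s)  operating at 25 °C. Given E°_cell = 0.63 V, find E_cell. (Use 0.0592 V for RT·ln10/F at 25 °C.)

Balancing electrons gives n = 2; the reaction quotient is Q = [Zn²⁺]/[Pb²⁺] = 10.0.
At 25 °C, E = E° − (0.0592/n) log Q = 0.63 − (0.0592/2)(1.000) = 0.630 − 0.030 = 0.600 V.

0.600 V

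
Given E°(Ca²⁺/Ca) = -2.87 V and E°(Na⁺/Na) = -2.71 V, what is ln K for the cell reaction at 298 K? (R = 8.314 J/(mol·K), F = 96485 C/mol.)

E°_cell = -2.71 − (-2.87) = 0.16 V, with n = 2 electrons transferred.
At equilibrium E = 0, so the Nernst equation gives ln K = nFE°/RT = (2)(96485)(0.16)/((8.314)(298)) = 12.46.

ln K = 12.5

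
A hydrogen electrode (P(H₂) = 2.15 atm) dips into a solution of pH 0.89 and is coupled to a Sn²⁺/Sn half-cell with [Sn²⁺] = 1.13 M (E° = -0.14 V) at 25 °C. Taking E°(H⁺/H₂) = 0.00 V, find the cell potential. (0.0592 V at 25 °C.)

The hydrogen couple is the cathode, so E°_cell = 0.14 V; n = 2.
[H⁺] = 10^(−0.89) = 0.13 M, and Q = [Sn²⁺]·P(H₂) / [H⁺]^2 = 146.
E = E° − (0.0592/2) log Q = 0.14 − (0.0592/2)(2.166) = 0.076 V.

0.076 V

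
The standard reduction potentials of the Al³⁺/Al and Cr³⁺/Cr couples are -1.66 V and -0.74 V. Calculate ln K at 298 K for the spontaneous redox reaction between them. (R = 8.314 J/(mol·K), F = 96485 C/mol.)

ln K = 107.5

E°_cell = -0.74 − (-1.66) = 0.92 V, with n = 3 electrons transferred.
At equilibrium E = 0, so the Nernst equation gives ln K = nFE°/RT = (3)(96485)(0.92)/((8.314)(298)) = 107.48.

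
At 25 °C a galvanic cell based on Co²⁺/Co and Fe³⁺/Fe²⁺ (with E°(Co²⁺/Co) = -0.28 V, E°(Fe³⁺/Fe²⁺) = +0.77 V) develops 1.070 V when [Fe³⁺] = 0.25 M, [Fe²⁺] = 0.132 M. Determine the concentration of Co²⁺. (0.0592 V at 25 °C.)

0.76 M

From the Nernst equation, log Q = n(E° − E)/0.0592 = 2(1.05 − 1.070)/0.0592 = -0.676, so Q = 0.211.
With Q = [Co²⁺]·[Fe²⁺]^2/[Fe³⁺]^2 and the known concentrations, [Co²⁺] in the numerator gives [Co²⁺] = 0.76 M.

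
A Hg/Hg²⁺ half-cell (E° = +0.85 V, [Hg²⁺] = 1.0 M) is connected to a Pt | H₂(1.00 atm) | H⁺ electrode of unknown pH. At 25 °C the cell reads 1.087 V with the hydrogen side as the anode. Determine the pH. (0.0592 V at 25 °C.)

pH = 4.00

E°_cell = 0.85 V and n = 2.
log Q = n(E° − E)/0.0592 = 2×(0.85 − 1.087)/0.0592 = -8.007.
With Q = [H⁺]^2 / ([Hg²⁺]·P(H₂)), solving for [H⁺] gives log[H⁺] = -4.003, so pH = 4.00.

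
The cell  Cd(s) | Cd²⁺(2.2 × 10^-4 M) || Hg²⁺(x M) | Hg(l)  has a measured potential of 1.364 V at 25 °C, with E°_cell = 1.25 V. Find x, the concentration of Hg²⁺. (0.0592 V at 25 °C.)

From the Nernst equation, log Q = n(E° − E)/0.0592 = 2(1.25 − 1.364)/0.0592 = -3.851, so Q = 1.41 × 10^-4.
With Q = [Cd²⁺]/[Hg²⁺] and the known concentrations, [Hg²⁺] in the denominator gives [Hg²⁺] = 1.6 M.

1.6 M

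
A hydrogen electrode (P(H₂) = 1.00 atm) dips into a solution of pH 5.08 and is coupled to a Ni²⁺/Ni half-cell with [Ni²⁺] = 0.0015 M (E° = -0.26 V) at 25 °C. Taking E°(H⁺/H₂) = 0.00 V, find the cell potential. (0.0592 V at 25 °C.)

The hydrogen couple is the cathode, so E°_cell = 0.26 V; n = 2.
[H⁺] = 10^(−5.08) = 8.3 × 10^-6 M, and Q = [Ni²⁺]·P(H₂) / [H⁺]^2 = 2.17 × 10^7.
E = E° − (0.0592/2) log Q = 0.26 − (0.0592/2)(7.336) = 0.043 V.

0.043 V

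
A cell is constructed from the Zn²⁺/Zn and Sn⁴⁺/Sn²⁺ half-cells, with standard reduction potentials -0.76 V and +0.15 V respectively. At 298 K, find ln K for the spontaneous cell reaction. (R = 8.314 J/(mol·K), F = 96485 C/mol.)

ln K = 70.9

E°_cell = +0.15 − (-0.76) = 0.91 V, with n = 2 electrons transferred.
At equilibrium E = 0, so the Nernst equation gives ln K = nFE°/RT = (2)(96485)(0.91)/((8.314)(298)) = 70.88.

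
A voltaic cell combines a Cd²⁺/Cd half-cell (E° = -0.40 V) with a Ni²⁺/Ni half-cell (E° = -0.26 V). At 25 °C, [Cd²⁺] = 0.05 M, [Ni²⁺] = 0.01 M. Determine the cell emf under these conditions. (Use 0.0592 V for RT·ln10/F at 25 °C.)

0.119 V

The Ni²⁺/Ni couple has the higher reduction potential and acts as the cathode, so E°_cell = -0.26 − (-0.40) = 0.14 V.
Balancing electrons gives n = 2; the reaction quotient is Q = [Cd²⁺]/[Ni²⁺] = 5.00.
At 25 °C, E = E° − (0.0592/n) log Q = 0.14 − (0.0592/2)(0.699) = 0.140 − 0.021 = 0.119 V.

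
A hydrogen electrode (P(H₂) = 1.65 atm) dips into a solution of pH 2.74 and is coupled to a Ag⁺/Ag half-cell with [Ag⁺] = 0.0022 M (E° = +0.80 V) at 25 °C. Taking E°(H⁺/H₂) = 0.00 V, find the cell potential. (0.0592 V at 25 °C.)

0.81 V

The Ag⁺/Ag couple is the cathode, so E°_cell = 0.80 V; n = 2.
[H⁺] = 10^(−2.74) = 0.0018 M, and Q = [H⁺]^2 / ([Ag⁺]^2·P(H₂)) = 0.415.
E = E° − (0.0592/2) log Q = 0.80 − (0.0592/2)(-0.382) = 0.811 V.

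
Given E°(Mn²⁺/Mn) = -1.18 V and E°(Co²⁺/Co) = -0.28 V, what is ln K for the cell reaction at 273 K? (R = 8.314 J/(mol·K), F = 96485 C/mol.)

E°_cell = -0.28 − (-1.18) = 0.90 V, with n = 2 electrons transferred.
At equilibrium E = 0, so the Nernst equation gives ln K = nFE°/RT = (2)(96485)(0.90)/((8.314)(273)) = 76.52.

ln K = 76.5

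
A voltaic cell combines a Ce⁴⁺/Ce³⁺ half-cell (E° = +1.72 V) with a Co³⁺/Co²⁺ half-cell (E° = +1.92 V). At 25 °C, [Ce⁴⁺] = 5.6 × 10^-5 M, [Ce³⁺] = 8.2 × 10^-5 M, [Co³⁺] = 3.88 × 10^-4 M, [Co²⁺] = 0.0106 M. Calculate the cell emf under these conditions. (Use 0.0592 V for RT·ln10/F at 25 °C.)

0.125 V

The Co³⁺/Co²⁺ couple has the higher reduction potential and acts as the cathode, so E°_cell = +1.92 − (+1.72) = 0.20 V.
Balancing electrons gives n = 1; the reaction quotient is Q = [Ce⁴⁺]·[Co²⁺]/([Ce³⁺]·[Co³⁺]) = 18.7.
At 25 °C, E = E° − (0.0592/n) log Q = 0.20 − (0.0592/1)(1.271) = 0.200 − 0.075 = 0.125 V.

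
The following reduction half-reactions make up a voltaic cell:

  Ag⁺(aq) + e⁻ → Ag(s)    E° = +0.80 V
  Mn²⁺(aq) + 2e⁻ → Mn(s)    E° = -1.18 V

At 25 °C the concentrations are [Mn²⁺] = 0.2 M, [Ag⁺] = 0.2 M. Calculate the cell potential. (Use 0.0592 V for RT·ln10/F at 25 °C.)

The Ag⁺/Ag couple has the higher reduction potential and acts as the cathode, so E°_cell = +0.80 − (-1.18) = 1.98 V.
Balancing electrons gives n = 2; the reaction quotient is Q = [Mn²⁺]/[Ag⁺]^2 = 5.00.
At 25 °C, E = E° − (0.0592/n) log Q = 1.98 − (0.0592/2)(0.699) = 1.980 − 0.021 = 1.959 V.

1.96 V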